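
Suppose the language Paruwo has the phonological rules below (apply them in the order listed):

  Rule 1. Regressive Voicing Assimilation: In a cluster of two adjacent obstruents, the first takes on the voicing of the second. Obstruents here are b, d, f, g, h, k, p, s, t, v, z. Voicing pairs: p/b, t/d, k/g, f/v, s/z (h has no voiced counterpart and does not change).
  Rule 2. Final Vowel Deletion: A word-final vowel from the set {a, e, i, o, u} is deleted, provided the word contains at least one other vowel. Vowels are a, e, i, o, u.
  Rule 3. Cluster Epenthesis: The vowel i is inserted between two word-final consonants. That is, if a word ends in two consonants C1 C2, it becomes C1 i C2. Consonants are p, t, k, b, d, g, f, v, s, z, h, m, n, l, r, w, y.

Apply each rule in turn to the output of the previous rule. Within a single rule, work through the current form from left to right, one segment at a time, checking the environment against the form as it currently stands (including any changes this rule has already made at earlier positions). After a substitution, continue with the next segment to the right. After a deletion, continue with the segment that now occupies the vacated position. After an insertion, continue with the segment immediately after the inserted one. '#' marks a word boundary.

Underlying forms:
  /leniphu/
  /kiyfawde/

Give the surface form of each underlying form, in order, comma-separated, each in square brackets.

[lenipih], [kiyfawid]

/leniphu/:
  Rule 1 Regressive Voicing Assimilation: no change — [leniphu]
  Rule 2 Final Vowel Deletion: [leniphu] → [leniph]
  Rule 3 Cluster Epenthesis: [leniph] → [lenipih]
/kiyfawde/:
  Rule 1 Regressive Voicing Assimilation: no change — [kiyfawde]
  Rule 2 Final Vowel Deletion: [kiyfawde] → [kiyfawd]
  Rule 3 Cluster Epenthesis: [kiyfawd] → [kiyfawid]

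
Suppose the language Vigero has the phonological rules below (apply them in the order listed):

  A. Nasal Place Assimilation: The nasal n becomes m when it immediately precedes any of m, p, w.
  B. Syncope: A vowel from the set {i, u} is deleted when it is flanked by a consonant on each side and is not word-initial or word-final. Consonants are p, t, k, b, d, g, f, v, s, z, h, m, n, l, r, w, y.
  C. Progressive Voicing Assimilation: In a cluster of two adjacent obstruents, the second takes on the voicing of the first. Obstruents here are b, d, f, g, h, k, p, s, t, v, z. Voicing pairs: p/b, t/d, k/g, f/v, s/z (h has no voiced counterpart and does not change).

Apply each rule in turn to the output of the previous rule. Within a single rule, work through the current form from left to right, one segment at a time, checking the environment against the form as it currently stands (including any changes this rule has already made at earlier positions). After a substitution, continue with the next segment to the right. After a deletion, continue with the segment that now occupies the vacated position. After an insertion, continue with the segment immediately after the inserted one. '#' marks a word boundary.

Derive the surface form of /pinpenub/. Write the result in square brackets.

[pmpenb]

A Nasal Place Assimilation: [pinpenub] → [pimpenub]
B Syncope: [pimpenub] → [pmpenb]
C Progressive Voicing Assimilation: no change — [pmpenb]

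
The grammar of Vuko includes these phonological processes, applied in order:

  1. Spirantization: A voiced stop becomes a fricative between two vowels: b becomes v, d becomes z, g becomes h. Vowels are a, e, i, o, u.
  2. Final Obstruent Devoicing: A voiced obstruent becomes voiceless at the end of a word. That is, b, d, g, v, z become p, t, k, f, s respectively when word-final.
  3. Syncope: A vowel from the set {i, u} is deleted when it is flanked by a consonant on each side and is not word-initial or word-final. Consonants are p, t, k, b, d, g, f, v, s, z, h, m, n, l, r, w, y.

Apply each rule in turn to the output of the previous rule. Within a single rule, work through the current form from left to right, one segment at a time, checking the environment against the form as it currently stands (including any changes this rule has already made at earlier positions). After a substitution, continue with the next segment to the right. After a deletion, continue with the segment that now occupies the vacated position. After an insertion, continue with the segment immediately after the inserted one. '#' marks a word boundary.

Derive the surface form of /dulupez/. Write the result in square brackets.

[dlpes]

1 Spirantization: no change — [dulupez]
2 Final Obstruent Devoicing: [dulupez] → [dulupes]
3 Syncope: [dulupes] → [dlpes]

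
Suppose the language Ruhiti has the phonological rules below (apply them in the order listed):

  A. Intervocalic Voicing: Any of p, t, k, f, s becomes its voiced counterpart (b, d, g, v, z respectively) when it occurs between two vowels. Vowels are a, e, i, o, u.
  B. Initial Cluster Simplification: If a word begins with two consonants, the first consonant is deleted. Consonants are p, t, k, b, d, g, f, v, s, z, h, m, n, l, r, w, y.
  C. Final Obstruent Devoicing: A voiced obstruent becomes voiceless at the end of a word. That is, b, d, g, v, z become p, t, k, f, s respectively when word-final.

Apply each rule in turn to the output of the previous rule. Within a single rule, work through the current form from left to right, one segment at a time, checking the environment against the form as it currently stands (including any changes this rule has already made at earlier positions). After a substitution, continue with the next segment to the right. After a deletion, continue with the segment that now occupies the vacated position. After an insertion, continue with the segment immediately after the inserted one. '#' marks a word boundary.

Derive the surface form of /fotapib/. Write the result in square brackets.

[fodabip]

A Intervocalic Voicing: [fotapib] → [fodabib]
B Initial Cluster Simplification: no change — [fodabib]
C Final Obstruent Devoicing: [fodabib] → [fodabip]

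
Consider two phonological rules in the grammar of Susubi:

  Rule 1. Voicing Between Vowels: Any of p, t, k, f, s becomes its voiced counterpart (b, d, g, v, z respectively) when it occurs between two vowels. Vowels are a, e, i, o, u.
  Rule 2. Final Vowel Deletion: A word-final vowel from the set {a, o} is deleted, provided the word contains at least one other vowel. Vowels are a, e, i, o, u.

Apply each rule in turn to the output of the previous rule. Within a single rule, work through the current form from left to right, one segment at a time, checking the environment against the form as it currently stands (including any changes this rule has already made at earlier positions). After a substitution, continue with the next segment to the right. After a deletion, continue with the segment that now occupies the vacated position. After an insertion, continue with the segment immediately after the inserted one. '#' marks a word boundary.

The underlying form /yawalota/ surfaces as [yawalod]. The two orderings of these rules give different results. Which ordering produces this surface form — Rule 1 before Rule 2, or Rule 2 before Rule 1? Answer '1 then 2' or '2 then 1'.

1 then 2

Order 1 then 2:
  1 Voicing Between Vowels: [yawalota] → [yawaloda]
  2 Final Vowel Deletion: [yawaloda] → [yawalod]
  result: [yawalod]
Order 2 then 1:
  2 Final Vowel Deletion: [yawalota] → [yawalot]
  1 Voicing Between Vowels: no change — [yawalot]
  result: [yawalot]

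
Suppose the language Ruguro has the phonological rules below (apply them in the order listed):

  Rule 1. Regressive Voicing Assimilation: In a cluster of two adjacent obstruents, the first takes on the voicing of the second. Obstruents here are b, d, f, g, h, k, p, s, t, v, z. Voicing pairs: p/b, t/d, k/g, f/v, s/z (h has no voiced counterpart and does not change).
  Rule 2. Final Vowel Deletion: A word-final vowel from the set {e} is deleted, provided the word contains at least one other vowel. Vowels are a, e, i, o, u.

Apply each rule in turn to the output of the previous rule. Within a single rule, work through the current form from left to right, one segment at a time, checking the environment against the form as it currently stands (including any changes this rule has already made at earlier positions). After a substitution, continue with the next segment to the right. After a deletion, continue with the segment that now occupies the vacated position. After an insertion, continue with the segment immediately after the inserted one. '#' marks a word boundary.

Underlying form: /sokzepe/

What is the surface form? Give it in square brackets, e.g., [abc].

Rule 1 Regressive Voicing Assimilation: [sokzepe] → [sogzepe]
Rule 2 Final Vowel Deletion: [sogzepe] → [sogzep]

[sogzep]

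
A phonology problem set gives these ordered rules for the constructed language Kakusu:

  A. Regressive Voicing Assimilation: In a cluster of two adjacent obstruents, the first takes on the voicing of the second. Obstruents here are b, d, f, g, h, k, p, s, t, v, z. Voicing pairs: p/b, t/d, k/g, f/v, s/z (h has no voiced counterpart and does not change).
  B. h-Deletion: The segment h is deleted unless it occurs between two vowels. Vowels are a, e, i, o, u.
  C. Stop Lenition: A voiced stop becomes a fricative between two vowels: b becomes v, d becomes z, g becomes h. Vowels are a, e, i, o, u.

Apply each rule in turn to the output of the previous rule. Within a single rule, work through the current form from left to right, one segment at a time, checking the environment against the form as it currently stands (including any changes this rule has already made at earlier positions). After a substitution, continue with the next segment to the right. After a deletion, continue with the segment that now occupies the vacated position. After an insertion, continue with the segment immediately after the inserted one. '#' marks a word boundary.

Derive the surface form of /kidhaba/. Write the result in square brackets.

[kitava]

A Regressive Voicing Assimilation: [kidhaba] → [kithaba]
B h-Deletion: [kithaba] → [kitaba]
C Stop Lenition: [kitaba] → [kitava]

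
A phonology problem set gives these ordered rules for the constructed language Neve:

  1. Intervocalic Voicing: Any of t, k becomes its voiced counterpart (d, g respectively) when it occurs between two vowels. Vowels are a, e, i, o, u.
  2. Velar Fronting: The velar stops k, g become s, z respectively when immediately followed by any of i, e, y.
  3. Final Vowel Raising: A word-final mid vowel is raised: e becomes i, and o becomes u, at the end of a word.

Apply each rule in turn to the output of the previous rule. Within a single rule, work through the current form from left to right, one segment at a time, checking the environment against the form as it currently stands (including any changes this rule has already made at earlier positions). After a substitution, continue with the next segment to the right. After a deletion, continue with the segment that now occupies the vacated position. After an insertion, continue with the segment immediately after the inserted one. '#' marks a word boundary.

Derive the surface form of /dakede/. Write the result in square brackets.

[dazedi]

1 Intervocalic Voicing: [dakede] → [dagede]
2 Velar Fronting: [dagede] → [dazede]
3 Final Vowel Raising: [dazede] → [dazedi]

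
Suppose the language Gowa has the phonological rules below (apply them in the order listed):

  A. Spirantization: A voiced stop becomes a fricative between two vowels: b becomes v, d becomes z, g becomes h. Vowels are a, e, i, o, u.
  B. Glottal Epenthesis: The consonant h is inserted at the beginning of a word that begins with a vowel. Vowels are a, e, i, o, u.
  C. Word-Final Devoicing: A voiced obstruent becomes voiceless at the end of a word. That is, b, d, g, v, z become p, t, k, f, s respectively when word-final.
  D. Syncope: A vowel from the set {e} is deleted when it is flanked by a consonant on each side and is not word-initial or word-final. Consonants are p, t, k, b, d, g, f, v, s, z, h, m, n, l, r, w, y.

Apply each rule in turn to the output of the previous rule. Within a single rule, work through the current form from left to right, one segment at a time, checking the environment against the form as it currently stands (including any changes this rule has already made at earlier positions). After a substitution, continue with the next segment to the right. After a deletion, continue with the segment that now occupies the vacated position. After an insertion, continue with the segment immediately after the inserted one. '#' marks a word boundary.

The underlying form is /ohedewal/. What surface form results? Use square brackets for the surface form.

[hohzwal]

A Spirantization: [ohedewal] → [ohezewal]
B Glottal Epenthesis: [ohezewal] → [hohezewal]
C Word-Final Devoicing: no change — [hohezewal]
D Syncope: [hohezewal] → [hohzwal]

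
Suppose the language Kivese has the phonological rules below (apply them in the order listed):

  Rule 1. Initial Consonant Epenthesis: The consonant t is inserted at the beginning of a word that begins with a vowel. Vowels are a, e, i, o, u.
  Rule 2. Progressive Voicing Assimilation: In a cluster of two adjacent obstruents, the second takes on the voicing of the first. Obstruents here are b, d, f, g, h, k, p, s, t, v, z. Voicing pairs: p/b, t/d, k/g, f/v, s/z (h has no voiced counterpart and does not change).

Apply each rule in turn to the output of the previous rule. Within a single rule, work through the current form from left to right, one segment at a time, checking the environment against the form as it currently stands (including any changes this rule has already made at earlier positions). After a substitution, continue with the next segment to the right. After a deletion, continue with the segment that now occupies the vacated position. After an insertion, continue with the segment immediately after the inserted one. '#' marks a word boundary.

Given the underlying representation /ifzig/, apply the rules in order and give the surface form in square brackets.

Rule 1 Initial Consonant Epenthesis: [ifzig] → [tifzig]
Rule 2 Progressive Voicing Assimilation: [tifzig] → [tifsig]

[tifsig]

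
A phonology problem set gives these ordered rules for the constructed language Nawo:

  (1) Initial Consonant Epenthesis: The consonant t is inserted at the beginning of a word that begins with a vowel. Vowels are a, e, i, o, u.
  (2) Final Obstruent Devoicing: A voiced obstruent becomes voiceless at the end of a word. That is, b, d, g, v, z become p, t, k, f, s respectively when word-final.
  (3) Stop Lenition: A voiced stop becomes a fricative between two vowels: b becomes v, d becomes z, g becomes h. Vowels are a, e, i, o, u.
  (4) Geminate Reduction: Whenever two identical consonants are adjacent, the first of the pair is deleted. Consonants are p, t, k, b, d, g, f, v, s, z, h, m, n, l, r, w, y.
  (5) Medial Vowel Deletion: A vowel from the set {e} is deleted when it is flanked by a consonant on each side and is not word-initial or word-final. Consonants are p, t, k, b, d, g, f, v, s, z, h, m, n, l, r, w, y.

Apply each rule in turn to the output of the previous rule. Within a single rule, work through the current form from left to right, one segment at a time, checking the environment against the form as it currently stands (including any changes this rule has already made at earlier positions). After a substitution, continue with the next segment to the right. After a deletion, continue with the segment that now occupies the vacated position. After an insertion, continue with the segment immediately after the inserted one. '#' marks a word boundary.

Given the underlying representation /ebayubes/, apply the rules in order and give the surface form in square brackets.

[tvayuvs]

(1) Initial Consonant Epenthesis: [ebayubes] → [tebayubes]
(2) Final Obstruent Devoicing: no change — [tebayubes]
(3) Stop Lenition: [tebayubes] → [tevayuves]
(4) Geminate Reduction: no change — [tevayuves]
(5) Medial Vowel Deletion: [tevayuves] → [tvayuvs]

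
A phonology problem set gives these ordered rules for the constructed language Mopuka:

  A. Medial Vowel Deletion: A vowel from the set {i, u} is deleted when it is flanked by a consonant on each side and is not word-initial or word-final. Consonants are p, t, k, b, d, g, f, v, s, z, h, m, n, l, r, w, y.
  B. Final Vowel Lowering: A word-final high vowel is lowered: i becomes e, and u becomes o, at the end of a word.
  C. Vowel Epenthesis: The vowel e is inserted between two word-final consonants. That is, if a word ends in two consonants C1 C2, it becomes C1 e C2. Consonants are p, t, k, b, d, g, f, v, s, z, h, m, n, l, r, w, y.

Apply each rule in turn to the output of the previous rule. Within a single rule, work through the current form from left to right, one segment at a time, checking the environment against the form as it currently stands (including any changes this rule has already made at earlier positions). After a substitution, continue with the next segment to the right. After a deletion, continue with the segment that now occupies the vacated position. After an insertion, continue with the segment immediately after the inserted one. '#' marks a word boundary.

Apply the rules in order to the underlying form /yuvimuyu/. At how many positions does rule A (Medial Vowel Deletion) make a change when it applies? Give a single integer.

3

A Medial Vowel Deletion: [yuvimuyu] → [yvmyu]
B Final Vowel Lowering: [yvmyu] → [yvmyo]
C Vowel Epenthesis: no change — [yvmyo]
Rule A changed 3 position(s).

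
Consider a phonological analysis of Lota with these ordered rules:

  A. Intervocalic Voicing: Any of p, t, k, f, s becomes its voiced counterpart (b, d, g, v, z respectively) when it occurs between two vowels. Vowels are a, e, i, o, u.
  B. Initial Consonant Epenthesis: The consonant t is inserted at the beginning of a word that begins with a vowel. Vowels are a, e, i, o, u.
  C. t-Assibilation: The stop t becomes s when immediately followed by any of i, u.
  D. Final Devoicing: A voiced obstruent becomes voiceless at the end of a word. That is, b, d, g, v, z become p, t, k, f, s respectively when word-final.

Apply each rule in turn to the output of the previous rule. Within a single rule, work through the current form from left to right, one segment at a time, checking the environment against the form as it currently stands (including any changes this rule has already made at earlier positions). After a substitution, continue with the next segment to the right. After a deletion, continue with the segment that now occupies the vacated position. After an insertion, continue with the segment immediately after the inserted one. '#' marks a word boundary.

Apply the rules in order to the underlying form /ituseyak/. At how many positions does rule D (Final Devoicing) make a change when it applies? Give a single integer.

0

A Intervocalic Voicing: [ituseyak] → [iduzeyak]
B Initial Consonant Epenthesis: [iduzeyak] → [tiduzeyak]
C t-Assibilation: [tiduzeyak] → [siduzeyak]
D Final Devoicing: no change — [siduzeyak]
Rule D changed 0 position(s).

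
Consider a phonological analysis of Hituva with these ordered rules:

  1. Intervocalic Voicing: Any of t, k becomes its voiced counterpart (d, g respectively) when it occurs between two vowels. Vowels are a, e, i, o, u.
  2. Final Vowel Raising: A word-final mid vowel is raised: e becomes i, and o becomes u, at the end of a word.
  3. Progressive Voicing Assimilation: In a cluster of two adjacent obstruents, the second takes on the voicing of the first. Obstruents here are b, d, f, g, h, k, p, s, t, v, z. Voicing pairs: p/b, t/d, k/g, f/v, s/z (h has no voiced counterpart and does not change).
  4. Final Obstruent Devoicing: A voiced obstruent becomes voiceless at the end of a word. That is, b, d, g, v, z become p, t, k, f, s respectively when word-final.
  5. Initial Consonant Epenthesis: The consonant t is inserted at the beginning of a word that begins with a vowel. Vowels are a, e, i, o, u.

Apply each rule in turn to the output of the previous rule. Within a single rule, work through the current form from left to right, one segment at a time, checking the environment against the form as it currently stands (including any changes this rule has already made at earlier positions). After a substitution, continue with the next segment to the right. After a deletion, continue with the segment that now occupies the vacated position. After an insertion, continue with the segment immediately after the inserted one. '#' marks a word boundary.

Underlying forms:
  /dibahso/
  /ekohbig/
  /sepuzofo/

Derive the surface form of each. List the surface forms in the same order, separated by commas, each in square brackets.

/dibahso/:
  1 Intervocalic Voicing: no change — [dibahso]
  2 Final Vowel Raising: [dibahso] → [dibahsu]
  3 Progressive Voicing Assimilation: no change — [dibahsu]
  4 Final Obstruent Devoicing: no change — [dibahsu]
  5 Initial Consonant Epenthesis: no change — [dibahsu]
/ekohbig/:
  1 Intervocalic Voicing: [ekohbig] → [egohbig]
  2 Final Vowel Raising: no change — [egohbig]
  3 Progressive Voicing Assimilation: [egohbig] → [egohpig]
  4 Final Obstruent Devoicing: [egohpig] → [egohpik]
  5 Initial Consonant Epenthesis: [egohpik] → [tegohpik]
/sepuzofo/:
  1 Intervocalic Voicing: no change — [sepuzofo]
  2 Final Vowel Raising: [sepuzofo] → [sepuzofu]
  3 Progressive Voicing Assimilation: no change — [sepuzofu]
  4 Final Obstruent Devoicing: no change — [sepuzofu]
  5 Initial Consonant Epenthesis: no change — [sepuzofu]

[dibahsu], [tegohpik], [sepuzofu]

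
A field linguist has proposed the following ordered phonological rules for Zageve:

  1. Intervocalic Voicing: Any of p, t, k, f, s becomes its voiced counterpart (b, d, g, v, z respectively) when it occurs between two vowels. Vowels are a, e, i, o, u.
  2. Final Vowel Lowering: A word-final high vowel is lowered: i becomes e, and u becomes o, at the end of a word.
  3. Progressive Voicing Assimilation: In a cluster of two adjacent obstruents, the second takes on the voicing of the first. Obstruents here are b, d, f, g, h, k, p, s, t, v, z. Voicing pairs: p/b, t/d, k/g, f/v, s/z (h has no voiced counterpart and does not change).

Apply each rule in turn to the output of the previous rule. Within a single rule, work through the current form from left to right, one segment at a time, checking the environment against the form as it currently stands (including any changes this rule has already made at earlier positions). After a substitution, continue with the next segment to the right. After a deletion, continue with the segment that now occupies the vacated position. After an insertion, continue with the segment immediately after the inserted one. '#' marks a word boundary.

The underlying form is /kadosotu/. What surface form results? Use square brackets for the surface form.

[kadozodo]

1 Intervocalic Voicing: [kadosotu] → [kadozodu]
2 Final Vowel Lowering: [kadozodu] → [kadozodo]
3 Progressive Voicing Assimilation: no change — [kadozodo]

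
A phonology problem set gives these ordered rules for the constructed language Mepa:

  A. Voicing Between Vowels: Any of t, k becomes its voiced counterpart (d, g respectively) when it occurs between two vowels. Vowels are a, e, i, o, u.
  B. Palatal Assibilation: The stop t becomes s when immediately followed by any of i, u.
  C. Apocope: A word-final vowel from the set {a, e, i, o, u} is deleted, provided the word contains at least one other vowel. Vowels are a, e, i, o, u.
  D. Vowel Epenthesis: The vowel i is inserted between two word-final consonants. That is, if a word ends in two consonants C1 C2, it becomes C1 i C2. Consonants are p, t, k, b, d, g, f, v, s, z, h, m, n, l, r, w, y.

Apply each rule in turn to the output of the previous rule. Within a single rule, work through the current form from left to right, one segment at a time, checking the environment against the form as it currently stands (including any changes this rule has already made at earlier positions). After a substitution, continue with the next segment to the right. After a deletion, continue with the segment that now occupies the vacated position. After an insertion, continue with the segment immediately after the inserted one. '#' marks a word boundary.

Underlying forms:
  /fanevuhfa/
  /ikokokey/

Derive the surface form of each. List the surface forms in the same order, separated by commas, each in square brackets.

/fanevuhfa/:
  A Voicing Between Vowels: no change — [fanevuhfa]
  B Palatal Assibilation: no change — [fanevuhfa]
  C Apocope: [fanevuhfa] → [fanevuhf]
  D Vowel Epenthesis: [fanevuhf] → [fanevuhif]
/ikokokey/:
  A Voicing Between Vowels: [ikokokey] → [igogogey]
  B Palatal Assibilation: no change — [igogogey]
  C Apocope: no change — [igogogey]
  D Vowel Epenthesis: no change — [igogogey]

[fanevuhif], [igogogey]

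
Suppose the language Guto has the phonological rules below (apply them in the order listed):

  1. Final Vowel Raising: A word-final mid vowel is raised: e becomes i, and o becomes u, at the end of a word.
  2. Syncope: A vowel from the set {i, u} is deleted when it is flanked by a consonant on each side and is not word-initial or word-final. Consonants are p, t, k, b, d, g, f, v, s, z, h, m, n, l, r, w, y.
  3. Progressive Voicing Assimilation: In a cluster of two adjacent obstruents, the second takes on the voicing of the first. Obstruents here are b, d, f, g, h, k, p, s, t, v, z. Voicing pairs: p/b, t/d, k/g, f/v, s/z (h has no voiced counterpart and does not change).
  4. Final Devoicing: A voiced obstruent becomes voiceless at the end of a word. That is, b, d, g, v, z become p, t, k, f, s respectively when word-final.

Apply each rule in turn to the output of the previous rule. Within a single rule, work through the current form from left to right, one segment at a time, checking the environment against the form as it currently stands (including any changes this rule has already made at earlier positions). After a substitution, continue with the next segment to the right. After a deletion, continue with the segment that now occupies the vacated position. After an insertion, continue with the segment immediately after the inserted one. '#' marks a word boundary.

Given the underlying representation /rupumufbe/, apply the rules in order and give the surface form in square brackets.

1 Final Vowel Raising: [rupumufbe] → [rupumufbi]
2 Syncope: [rupumufbi] → [rpmfbi]
3 Progressive Voicing Assimilation: [rpmfbi] → [rpmfpi]
4 Final Devoicing: no change — [rpmfpi]

[rpmfpi]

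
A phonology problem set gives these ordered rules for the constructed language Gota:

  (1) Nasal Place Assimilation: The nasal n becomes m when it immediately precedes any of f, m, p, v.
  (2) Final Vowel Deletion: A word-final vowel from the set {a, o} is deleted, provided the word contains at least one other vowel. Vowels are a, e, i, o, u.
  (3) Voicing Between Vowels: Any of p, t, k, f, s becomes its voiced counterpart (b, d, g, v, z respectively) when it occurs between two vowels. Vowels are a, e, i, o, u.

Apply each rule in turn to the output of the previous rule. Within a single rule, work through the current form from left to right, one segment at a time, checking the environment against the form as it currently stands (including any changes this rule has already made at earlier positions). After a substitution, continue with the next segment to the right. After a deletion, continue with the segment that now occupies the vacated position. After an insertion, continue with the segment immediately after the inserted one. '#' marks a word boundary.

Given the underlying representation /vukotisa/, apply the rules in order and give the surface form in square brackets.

(1) Nasal Place Assimilation: no change — [vukotisa]
(2) Final Vowel Deletion: [vukotisa] → [vukotis]
(3) Voicing Between Vowels: [vukotis] → [vugodis]

[vugodis]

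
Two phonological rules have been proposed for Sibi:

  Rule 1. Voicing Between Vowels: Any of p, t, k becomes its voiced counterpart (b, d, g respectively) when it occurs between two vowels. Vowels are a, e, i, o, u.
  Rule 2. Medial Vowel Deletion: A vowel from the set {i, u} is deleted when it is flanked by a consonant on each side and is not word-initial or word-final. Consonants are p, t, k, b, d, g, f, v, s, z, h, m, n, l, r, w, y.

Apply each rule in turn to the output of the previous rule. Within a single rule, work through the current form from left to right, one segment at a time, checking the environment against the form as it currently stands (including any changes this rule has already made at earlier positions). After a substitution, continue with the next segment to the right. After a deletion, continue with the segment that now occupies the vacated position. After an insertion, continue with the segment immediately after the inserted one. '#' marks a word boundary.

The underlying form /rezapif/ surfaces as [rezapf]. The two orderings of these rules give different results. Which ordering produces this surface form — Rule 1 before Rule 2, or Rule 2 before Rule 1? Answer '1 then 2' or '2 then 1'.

Order 1 then 2:
  1 Voicing Between Vowels: [rezapif] → [rezabif]
  2 Medial Vowel Deletion: [rezabif] → [rezabf]
  result: [rezabf]
Order 2 then 1:
  2 Medial Vowel Deletion: [rezapif] → [rezapf]
  1 Voicing Between Vowels: no change — [rezapf]
  result: [rezapf]

2 then 1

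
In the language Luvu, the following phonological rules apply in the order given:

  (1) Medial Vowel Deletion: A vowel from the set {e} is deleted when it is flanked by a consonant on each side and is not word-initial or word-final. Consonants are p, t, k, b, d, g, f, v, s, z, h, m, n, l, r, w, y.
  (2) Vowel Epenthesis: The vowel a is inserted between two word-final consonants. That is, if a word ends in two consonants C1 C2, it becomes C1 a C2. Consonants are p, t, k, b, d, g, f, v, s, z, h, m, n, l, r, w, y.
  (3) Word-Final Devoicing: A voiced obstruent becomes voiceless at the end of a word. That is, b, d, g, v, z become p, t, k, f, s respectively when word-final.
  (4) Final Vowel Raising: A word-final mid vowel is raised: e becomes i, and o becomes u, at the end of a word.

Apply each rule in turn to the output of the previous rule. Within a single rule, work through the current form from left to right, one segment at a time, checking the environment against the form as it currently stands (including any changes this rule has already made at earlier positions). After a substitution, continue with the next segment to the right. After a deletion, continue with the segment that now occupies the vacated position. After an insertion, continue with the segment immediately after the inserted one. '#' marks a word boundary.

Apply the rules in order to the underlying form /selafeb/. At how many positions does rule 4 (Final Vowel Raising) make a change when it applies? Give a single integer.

0

(1) Medial Vowel Deletion: [selafeb] → [slafb]
(2) Vowel Epenthesis: [slafb] → [slafab]
(3) Word-Final Devoicing: [slafab] → [slafap]
(4) Final Vowel Raising: no change — [slafap]
Rule 4 changed 0 position(s).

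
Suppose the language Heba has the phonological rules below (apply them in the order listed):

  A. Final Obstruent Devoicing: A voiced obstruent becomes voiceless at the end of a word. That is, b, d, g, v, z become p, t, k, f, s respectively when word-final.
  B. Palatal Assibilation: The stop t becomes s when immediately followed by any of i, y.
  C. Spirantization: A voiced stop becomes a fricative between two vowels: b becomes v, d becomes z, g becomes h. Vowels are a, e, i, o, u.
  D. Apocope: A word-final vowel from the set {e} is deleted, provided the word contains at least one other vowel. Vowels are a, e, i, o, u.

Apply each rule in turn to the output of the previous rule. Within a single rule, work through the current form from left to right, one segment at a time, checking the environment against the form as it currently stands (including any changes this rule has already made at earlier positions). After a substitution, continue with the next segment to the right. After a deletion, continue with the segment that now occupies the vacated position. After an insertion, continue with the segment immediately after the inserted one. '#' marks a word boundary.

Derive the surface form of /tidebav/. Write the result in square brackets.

[sizevaf]

A Final Obstruent Devoicing: [tidebav] → [tidebaf]
B Palatal Assibilation: [tidebaf] → [sidebaf]
C Spirantization: [sidebaf] → [sizevaf]
D Apocope: no change — [sizevaf]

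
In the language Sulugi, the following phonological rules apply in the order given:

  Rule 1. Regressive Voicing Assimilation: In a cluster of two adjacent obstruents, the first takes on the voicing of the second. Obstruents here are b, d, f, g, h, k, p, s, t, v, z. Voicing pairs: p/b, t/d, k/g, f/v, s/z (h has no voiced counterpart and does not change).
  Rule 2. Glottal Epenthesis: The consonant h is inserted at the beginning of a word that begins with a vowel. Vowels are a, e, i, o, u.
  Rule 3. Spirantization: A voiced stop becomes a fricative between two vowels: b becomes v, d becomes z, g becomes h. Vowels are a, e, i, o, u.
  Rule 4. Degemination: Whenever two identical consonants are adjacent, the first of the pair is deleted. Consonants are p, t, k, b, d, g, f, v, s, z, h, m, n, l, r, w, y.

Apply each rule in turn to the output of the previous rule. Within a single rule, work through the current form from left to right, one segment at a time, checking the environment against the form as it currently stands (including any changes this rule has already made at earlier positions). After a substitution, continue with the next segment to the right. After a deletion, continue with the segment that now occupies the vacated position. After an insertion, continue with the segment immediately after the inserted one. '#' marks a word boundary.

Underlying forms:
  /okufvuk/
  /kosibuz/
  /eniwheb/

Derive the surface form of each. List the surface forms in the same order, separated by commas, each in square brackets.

/okufvuk/:
  Rule 1 Regressive Voicing Assimilation: [okufvuk] → [okuvvuk]
  Rule 2 Glottal Epenthesis: [okuvvuk] → [hokuvvuk]
  Rule 3 Spirantization: no change — [hokuvvuk]
  Rule 4 Degemination: [hokuvvuk] → [hokuvuk]
/kosibuz/:
  Rule 1 Regressive Voicing Assimilation: no change — [kosibuz]
  Rule 2 Glottal Epenthesis: no change — [kosibuz]
  Rule 3 Spirantization: [kosibuz] → [kosivuz]
  Rule 4 Degemination: no change — [kosivuz]
/eniwheb/:
  Rule 1 Regressive Voicing Assimilation: no change — [eniwheb]
  Rule 2 Glottal Epenthesis: [eniwheb] → [heniwheb]
  Rule 3 Spirantization: no change — [heniwheb]
  Rule 4 Degemination: no change — [heniwheb]

[hokuvuk], [kosivuz], [heniwheb]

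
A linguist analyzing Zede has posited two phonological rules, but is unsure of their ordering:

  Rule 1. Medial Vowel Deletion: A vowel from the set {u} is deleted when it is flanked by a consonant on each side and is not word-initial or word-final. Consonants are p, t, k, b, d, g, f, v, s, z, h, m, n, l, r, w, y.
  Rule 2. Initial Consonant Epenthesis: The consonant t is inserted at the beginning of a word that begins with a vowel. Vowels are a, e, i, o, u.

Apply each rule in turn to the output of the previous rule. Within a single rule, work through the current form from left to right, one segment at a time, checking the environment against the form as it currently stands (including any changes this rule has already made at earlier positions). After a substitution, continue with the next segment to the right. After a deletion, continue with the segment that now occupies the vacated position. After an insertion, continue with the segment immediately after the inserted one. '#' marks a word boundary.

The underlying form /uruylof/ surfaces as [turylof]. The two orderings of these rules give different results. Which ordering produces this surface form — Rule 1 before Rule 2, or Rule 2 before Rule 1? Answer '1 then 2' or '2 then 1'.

Order 1 then 2:
  1 Medial Vowel Deletion: [uruylof] → [urylof]
  2 Initial Consonant Epenthesis: [urylof] → [turylof]
  result: [turylof]
Order 2 then 1:
  2 Initial Consonant Epenthesis: [uruylof] → [turuylof]
  1 Medial Vowel Deletion: [turuylof] → [trylof]
  result: [trylof]

1 then 2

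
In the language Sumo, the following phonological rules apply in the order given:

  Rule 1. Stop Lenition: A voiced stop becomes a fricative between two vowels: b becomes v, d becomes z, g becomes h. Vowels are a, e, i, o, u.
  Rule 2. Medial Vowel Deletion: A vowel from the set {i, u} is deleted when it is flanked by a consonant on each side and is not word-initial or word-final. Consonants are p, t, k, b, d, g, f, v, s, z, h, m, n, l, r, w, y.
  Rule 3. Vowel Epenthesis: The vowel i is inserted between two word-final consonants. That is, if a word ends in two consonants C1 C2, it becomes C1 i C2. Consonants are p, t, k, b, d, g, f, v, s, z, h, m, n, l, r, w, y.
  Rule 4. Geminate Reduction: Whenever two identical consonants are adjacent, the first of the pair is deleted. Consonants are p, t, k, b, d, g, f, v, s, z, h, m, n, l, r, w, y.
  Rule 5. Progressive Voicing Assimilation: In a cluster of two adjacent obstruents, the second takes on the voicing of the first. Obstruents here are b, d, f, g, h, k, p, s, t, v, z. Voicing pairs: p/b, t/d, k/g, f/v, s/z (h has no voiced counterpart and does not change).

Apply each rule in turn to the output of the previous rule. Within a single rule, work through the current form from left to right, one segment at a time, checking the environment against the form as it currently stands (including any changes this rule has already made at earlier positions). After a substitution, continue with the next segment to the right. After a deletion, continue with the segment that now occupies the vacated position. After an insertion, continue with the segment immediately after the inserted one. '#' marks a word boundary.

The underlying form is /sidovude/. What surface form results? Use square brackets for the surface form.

[ssovze]

Rule 1 Stop Lenition: [sidovude] → [sizovuze]
Rule 2 Medial Vowel Deletion: [sizovuze] → [szovze]
Rule 3 Vowel Epenthesis: no change — [szovze]
Rule 4 Geminate Reduction: no change — [szovze]
Rule 5 Progressive Voicing Assimilation: [szovze] → [ssovze]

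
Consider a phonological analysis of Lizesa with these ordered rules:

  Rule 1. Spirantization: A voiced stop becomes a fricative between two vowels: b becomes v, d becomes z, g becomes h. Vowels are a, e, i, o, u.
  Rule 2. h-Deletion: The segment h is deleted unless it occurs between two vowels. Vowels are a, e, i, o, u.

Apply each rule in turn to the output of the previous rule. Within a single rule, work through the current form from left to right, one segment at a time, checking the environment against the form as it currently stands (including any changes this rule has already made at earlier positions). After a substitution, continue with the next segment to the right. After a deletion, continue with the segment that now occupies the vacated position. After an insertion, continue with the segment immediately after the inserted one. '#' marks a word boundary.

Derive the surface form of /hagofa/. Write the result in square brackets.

[ahofa]

Rule 1 Spirantization: [hagofa] → [hahofa]
Rule 2 h-Deletion: [hahofa] → [ahofa]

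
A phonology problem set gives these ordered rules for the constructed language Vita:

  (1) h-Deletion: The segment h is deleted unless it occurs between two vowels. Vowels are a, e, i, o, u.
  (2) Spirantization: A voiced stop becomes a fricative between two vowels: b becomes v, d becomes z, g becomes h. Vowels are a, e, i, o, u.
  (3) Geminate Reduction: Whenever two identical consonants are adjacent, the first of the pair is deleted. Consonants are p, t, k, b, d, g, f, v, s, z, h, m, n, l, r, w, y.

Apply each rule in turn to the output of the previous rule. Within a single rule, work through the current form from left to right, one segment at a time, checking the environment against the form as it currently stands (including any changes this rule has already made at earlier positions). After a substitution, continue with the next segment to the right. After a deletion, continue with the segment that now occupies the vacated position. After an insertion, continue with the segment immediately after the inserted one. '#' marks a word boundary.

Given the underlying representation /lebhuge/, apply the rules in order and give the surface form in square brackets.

(1) h-Deletion: [lebhuge] → [lebuge]
(2) Spirantization: [lebuge] → [levuhe]
(3) Geminate Reduction: no change — [levuhe]

[levuhe]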